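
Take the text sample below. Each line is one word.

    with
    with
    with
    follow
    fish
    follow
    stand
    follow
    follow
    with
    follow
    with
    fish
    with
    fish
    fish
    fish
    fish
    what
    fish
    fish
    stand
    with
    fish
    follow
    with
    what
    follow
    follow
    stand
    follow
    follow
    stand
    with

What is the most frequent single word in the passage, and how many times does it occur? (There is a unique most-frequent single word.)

"follow", 10 times

Unigram frequencies (highest first):
  follow: 10
  with: 9
  fish: 9
  stand: 4
  what: 2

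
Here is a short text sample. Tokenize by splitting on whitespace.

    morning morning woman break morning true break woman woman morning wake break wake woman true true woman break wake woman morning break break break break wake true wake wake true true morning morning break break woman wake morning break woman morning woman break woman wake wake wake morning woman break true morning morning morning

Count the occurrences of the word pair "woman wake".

Scanning the 53 overlapping bigram windows for "woman wake":
  position 36–37: woman wake
  position 44–45: woman wake

2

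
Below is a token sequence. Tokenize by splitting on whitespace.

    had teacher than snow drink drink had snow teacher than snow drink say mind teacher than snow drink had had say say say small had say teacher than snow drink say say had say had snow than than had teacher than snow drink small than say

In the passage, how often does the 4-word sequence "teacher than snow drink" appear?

5

Scanning the 43 overlapping 4-gram windows for "teacher than snow drink":
  position 2–5: teacher than snow drink
  position 9–12: teacher than snow drink
  position 15–18: teacher than snow drink
  position 27–30: teacher than snow drink
  position 40–43: teacher than snow drink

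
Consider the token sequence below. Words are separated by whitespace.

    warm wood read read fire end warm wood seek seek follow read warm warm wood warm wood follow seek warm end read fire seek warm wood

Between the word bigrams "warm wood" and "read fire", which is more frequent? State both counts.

"warm wood": 5 occurrences
"read fire": 2 occurrences

"warm wood" (5 vs 2)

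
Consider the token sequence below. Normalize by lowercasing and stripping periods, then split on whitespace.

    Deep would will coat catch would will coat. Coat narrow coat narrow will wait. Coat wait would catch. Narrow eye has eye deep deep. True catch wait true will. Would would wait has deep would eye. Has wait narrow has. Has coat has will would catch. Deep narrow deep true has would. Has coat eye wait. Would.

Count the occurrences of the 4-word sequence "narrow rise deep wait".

0

Scanning the 54 overlapping 4-gram windows for "narrow rise deep wait":
  (none found)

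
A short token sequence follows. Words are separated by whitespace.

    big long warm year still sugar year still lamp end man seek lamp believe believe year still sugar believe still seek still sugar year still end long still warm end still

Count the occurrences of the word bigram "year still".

4

Scanning the 30 overlapping bigram windows for "year still":
  position 4–5: year still
  position 7–8: year still
  position 16–17: year still
  position 24–25: year still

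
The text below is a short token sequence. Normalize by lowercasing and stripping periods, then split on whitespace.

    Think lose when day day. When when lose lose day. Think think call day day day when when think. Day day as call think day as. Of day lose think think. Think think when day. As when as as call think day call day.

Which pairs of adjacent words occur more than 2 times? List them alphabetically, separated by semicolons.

Bigram counts meeting the condition (more than 2 times):
  day as: 3
  day day: 4
  think day: 3
  think think: 4

day as; day day; think day; think think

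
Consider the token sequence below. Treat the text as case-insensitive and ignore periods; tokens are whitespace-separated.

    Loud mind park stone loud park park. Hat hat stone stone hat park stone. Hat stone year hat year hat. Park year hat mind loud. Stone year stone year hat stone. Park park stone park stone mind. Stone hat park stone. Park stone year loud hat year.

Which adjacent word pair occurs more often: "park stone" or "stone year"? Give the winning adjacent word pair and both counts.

"park stone" (6 vs 4)

"park stone": 6 occurrences
"stone year": 4 occurrences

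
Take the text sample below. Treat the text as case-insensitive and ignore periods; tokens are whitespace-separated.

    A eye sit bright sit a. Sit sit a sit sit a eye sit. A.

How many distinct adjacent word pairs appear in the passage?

7

15 tokens → 14 bigram windows in total.
Repeated bigrams (each contributes count−1 duplicates):
  sit a: 4
  a eye: 2
  a sit: 2
  eye sit: 2
  sit sit: 2
7 duplicate windows → 14 − 7 = 7 distinct.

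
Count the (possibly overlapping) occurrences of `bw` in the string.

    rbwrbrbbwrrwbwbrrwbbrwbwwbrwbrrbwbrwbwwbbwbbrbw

Sliding a length-2 window over the 47 characters (46 positions):
  position 2–3: bw
  position 8–9: bw
  position 13–14: bw
  position 23–24: bw
  position 32–33: bw
  position 37–38: bw
  position 41–42: bw
  position 46–47: bw

8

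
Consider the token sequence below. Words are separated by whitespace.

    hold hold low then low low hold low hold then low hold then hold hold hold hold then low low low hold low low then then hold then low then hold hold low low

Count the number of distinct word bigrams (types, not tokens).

34 tokens → 33 bigram windows in total.
Repeated bigrams (each contributes count−1 duplicates):
  hold hold: 5
  low low: 5
  hold low: 4
  hold then: 4
  low hold: 4
  then low: 4
  low then: 3
  then hold: 3
24 duplicate windows → 33 − 24 = 9 distinct.

9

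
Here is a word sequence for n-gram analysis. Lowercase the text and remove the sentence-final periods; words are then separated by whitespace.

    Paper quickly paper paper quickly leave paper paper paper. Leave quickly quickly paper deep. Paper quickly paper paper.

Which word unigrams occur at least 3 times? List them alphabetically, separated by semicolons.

Unigram counts meeting the condition (at least 3 times):
  paper: 10
  quickly: 5

paper; quickly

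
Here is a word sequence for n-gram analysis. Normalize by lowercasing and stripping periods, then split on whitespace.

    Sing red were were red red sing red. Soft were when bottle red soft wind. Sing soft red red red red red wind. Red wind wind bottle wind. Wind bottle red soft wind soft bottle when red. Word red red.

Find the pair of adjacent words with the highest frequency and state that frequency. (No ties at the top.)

Bigram frequencies (highest first):
  red red: 6
  red soft: 3
  sing red: 2
  bottle red: 2
  soft wind: 2
  red wind: 2
  … (20 more, each ≤ 2)

"red red", 6 times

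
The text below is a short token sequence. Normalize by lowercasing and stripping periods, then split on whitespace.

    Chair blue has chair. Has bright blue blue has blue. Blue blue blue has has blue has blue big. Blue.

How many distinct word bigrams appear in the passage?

11

20 tokens → 19 bigram windows in total.
Repeated bigrams (each contributes count−1 duplicates):
  blue blue: 4
  blue has: 4
  has blue: 3
8 duplicate windows → 19 − 8 = 11 distinct.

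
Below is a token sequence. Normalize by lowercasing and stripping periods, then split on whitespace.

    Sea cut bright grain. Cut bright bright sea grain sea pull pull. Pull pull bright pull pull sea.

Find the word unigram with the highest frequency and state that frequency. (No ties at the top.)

Unigram frequencies (highest first):
  pull: 6
  sea: 4
  bright: 4
  cut: 2
  grain: 2

"pull", 6 times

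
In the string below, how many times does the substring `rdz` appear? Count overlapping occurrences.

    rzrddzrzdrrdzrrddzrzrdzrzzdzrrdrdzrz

3

Sliding a length-3 window over the 36 characters (34 positions):
  position 11–13: rdz
  position 21–23: rdz
  position 32–34: rdz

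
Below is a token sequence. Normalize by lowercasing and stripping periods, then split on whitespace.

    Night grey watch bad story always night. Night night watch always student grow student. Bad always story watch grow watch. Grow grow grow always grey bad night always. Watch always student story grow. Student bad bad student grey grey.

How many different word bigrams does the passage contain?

39 tokens → 38 bigram windows in total.
Repeated bigrams (each contributes count−1 duplicates):
  always student: 2
  grow grow: 2
  grow student: 2
  night night: 2
  student bad: 2
  watch always: 2
  watch grow: 2
7 duplicate windows → 38 − 7 = 31 distinct.

31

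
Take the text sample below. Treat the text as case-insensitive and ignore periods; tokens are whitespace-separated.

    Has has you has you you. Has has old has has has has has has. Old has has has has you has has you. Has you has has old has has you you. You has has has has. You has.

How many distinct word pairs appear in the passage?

40 tokens → 39 bigram windows in total.
Repeated bigrams (each contributes count−1 duplicates):
  has has: 16
  has you: 7
  you has: 7
  has old: 3
  old has: 3
  you you: 3
33 duplicate windows → 39 − 33 = 6 distinct.

6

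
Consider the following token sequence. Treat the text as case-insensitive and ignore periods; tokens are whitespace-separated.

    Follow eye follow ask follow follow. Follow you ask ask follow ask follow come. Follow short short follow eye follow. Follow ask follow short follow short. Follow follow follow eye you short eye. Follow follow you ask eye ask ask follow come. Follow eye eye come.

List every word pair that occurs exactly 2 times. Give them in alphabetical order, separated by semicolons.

Bigram counts meeting the condition (exactly 2 times):
  ask ask: 2
  come follow: 2
  follow come: 2
  follow you: 2
  you ask: 2

ask ask; come follow; follow come; follow you; you ask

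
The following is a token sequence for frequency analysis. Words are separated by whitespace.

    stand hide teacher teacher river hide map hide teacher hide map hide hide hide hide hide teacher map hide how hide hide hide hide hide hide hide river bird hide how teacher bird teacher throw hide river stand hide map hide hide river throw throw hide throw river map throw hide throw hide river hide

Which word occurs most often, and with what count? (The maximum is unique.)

"hide", 26 times

Unigram frequencies (highest first):
  hide: 26
  teacher: 6
  river: 6
  throw: 6
  map: 5
  stand: 2
  … (2 more, each ≤ 2)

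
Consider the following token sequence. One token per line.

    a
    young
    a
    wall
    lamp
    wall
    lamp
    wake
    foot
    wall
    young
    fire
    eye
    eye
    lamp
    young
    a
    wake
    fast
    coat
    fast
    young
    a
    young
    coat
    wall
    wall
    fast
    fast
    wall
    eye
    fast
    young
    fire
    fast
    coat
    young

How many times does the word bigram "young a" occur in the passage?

3

Scanning the 36 overlapping bigram windows for "young a":
  position 2–3: young a
  position 16–17: young a
  position 22–23: young a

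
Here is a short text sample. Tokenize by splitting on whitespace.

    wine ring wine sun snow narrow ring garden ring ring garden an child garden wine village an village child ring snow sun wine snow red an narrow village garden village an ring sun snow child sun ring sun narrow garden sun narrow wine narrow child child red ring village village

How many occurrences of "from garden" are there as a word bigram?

Scanning the 49 overlapping bigram windows for "from garden":
  (none found)

0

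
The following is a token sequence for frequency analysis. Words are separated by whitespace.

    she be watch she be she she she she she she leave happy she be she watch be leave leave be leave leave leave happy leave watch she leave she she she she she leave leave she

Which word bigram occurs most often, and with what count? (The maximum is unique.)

"she she", 9 times

Bigram frequencies (highest first):
  she she: 9
  leave leave: 4
  she be: 3
  she leave: 3
  watch she: 2
  be she: 2
  … (10 more, each ≤ 2)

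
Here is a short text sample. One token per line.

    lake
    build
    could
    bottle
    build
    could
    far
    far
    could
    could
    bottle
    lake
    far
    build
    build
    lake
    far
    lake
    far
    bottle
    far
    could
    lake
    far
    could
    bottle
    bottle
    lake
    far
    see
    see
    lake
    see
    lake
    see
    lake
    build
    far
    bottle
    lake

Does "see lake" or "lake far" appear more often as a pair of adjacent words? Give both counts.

"lake far" (5 vs 3)

"see lake": 3 occurrences
"lake far": 5 occurrences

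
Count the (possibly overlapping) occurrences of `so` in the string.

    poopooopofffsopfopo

Sliding a length-2 window over the 19 characters (18 positions):
  position 13–14: so

1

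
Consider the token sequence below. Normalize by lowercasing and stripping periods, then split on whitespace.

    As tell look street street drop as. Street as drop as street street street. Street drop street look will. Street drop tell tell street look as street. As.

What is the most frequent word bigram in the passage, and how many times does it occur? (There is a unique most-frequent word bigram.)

"street street", 4 times

Bigram frequencies (highest first):
  street street: 4
  street drop: 3
  as street: 3
  drop as: 2
  street as: 2
  street look: 2
  … (11 more, each ≤ 1)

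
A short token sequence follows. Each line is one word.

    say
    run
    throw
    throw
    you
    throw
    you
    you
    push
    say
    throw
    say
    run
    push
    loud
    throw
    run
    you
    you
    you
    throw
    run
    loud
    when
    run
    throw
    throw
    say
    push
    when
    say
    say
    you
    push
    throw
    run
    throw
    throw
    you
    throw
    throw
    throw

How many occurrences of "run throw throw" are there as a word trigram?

Scanning the 40 overlapping trigram windows for "run throw throw":
  position 2–4: run throw throw
  position 25–27: run throw throw
  position 36–38: run throw throw

3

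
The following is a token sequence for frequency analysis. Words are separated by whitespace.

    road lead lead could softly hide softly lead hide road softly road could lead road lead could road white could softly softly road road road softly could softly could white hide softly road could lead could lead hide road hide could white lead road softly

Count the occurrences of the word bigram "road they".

0

Scanning the 44 overlapping bigram windows for "road they":
  (none found)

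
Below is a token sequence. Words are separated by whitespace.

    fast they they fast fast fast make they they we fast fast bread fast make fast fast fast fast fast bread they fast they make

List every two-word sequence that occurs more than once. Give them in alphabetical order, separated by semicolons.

fast bread; fast fast; fast make; fast they; they fast; they they

Bigram counts meeting the condition (more than once):
  fast bread: 2
  fast fast: 7
  fast make: 2
  fast they: 2
  they fast: 2
  they they: 2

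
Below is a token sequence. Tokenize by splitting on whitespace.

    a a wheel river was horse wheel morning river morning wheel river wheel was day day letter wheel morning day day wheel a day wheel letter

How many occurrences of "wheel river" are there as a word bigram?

Scanning the 25 overlapping bigram windows for "wheel river":
  position 3–4: wheel river
  position 11–12: wheel river

2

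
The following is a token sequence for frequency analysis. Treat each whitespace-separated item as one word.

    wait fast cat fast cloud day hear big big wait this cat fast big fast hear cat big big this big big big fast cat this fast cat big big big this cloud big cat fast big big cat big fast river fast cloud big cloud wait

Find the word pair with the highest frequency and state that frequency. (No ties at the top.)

Bigram frequencies (highest first):
  big big: 7
  fast cat: 3
  cat fast: 3
  big fast: 3
  cat big: 3
  fast cloud: 2
  … (21 more, each ≤ 2)

"big big", 7 times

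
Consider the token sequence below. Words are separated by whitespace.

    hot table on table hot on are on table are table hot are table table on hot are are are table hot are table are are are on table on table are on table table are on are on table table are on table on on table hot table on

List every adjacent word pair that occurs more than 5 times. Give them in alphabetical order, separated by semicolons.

Bigram counts meeting the condition (more than 5 times):
  are on: 6
  on table: 8

are on; on table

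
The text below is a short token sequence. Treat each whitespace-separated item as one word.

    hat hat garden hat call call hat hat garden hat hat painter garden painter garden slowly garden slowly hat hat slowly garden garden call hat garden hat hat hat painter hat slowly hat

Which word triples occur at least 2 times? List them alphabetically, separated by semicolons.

garden hat hat; hat garden hat; hat hat garden; hat hat painter

Trigram counts meeting the condition (at least 2 times):
  garden hat hat: 2
  hat garden hat: 3
  hat hat garden: 2
  hat hat painter: 2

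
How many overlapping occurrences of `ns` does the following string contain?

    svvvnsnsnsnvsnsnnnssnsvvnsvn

7

Sliding a length-2 window over the 28 characters (27 positions):
  position 5–6: ns
  position 7–8: ns
  position 9–10: ns
  position 14–15: ns
  position 18–19: ns
  position 21–22: ns
  position 25–26: ns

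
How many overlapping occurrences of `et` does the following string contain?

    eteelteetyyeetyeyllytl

3

Sliding a length-2 window over the 22 characters (21 positions):
  position 1–2: et
  position 8–9: et
  position 13–14: et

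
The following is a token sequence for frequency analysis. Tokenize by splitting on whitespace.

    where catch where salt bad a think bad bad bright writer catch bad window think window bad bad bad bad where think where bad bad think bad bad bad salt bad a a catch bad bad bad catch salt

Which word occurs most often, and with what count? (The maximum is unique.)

"bad", 17 times

Unigram frequencies (highest first):
  bad: 17
  where: 4
  catch: 4
  think: 4
  salt: 3
  a: 3
  … (3 more, each ≤ 2)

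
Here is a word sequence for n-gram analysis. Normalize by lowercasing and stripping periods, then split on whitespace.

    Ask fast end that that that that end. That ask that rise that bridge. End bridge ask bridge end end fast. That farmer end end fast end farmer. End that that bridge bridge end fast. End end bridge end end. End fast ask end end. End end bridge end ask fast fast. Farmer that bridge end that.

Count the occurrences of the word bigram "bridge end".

6

Scanning the 56 overlapping bigram windows for "bridge end":
  position 14–15: bridge end
  position 18–19: bridge end
  position 33–34: bridge end
  position 38–39: bridge end
  position 48–49: bridge end
  position 55–56: bridge end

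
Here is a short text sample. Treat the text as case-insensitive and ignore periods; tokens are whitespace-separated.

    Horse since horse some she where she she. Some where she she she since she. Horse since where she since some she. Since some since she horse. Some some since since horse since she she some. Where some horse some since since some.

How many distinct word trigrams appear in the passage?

35

43 tokens → 41 trigram windows in total.
Repeated trigrams (each contributes count−1 duplicates):
  she she some: 2
  she since some: 2
  she some where: 2
  since she horse: 2
  some since since: 2
  where she she: 2
6 duplicate windows → 41 − 6 = 35 distinct.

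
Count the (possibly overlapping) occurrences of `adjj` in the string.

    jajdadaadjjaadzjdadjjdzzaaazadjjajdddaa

Sliding a length-4 window over the 39 characters (36 positions):
  position 8–11: adjj
  position 18–21: adjj
  position 29–32: adjj

3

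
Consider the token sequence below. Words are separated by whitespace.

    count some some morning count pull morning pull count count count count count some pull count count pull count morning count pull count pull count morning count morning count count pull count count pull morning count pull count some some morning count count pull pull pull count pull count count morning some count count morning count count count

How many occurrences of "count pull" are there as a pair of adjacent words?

9

Scanning the 57 overlapping bigram windows for "count pull":
  position 5–6: count pull
  position 17–18: count pull
  position 21–22: count pull
  position 23–24: count pull
  position 30–31: count pull
  position 33–34: count pull
  position 36–37: count pull
  position 43–44: count pull
  position 47–48: count pull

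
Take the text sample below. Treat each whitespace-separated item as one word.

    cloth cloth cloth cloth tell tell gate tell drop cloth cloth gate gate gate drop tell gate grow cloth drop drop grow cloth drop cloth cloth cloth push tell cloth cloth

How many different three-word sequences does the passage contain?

25

31 tokens → 29 trigram windows in total.
Repeated trigrams (each contributes count−1 duplicates):
  cloth cloth cloth: 3
  drop cloth cloth: 2
  grow cloth drop: 2
4 duplicate windows → 29 − 4 = 25 distinct.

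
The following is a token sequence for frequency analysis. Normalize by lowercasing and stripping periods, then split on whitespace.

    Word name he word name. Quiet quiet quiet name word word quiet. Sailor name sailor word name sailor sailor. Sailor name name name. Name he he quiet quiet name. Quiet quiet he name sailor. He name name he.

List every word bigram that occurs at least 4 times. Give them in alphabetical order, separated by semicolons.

name name; quiet quiet

Bigram counts meeting the condition (at least 4 times):
  name name: 4
  quiet quiet: 4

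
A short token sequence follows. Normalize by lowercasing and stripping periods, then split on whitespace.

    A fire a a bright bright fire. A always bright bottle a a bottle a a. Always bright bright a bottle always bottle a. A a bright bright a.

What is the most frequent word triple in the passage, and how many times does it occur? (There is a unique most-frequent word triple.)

"bottle a a", 3 times

Trigram frequencies (highest first):
  bottle a a: 3
  a a bright: 2
  a bright bright: 2
  a always bright: 2
  bright bright a: 2
  a fire a: 1
  … (15 more, each ≤ 1)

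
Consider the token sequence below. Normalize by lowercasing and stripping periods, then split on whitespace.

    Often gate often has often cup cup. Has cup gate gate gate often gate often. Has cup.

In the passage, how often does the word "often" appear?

Scanning the 17 tokens for "often":
  position 1: often
  position 3: often
  position 5: often
  position 13: often
  position 15: often

5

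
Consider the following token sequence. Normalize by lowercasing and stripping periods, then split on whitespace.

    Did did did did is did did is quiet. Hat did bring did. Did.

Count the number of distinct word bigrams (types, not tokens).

8

14 tokens → 13 bigram windows in total.
Repeated bigrams (each contributes count−1 duplicates):
  did did: 5
  did is: 2
5 duplicate windows → 13 − 5 = 8 distinct.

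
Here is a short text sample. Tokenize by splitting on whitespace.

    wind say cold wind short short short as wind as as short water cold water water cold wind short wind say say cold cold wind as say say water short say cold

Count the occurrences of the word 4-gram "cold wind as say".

Scanning the 29 overlapping 4-gram windows for "cold wind as say":
  position 24–27: cold wind as say

1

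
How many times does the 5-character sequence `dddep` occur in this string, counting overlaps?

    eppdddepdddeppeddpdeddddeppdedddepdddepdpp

5

Sliding a length-5 window over the 42 characters (38 positions):
  position 4–8: dddep
  position 9–13: dddep
  position 22–26: dddep
  position 30–34: dddep
  position 35–39: dddep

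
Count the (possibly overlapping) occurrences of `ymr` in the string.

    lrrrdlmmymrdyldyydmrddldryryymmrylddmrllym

1

Sliding a length-3 window over the 42 characters (40 positions):
  position 9–11: ymr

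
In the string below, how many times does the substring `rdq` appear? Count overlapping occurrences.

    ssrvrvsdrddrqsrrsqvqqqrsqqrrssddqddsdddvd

Sliding a length-3 window over the 41 characters (39 positions):
  (no match at any position)

0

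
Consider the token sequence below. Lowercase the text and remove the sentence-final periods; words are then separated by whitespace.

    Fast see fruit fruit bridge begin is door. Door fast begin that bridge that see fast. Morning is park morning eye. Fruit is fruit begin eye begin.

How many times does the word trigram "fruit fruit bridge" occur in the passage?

Scanning the 25 overlapping trigram windows for "fruit fruit bridge":
  position 3–5: fruit fruit bridge

1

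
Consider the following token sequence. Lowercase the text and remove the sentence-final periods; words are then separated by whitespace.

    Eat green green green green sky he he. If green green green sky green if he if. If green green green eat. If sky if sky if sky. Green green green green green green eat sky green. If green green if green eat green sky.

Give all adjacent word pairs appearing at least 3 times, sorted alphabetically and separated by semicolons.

green eat; green green; green if; green sky; if green; if sky; sky green

Bigram counts meeting the condition (at least 3 times):
  green eat: 3
  green green: 13
  green if: 3
  green sky: 3
  if green: 4
  if sky: 3
  sky green: 3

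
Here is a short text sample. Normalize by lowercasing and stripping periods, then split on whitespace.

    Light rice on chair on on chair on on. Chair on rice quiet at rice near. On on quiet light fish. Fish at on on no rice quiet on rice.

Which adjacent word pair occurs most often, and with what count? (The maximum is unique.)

Bigram frequencies (highest first):
  on on: 4
  on chair: 3
  chair on: 3
  on rice: 2
  rice quiet: 2
  light rice: 1
  … (14 more, each ≤ 1)

"on on", 4 times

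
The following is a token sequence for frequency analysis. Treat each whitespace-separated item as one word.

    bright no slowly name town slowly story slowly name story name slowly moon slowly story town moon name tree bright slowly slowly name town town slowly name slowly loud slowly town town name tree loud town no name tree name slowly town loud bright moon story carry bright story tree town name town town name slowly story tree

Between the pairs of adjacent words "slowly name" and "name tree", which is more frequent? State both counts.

"slowly name": 4 occurrences
"name tree": 3 occurrences

"slowly name" (4 vs 3)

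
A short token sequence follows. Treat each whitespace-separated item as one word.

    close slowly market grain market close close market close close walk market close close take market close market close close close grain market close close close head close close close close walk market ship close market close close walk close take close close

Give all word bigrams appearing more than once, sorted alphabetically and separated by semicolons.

Bigram counts meeting the condition (more than once):
  close close: 12
  close market: 3
  close take: 2
  close walk: 3
  grain market: 2
  market close: 7
  walk market: 2

close close; close market; close take; close walk; grain market; market close; walk market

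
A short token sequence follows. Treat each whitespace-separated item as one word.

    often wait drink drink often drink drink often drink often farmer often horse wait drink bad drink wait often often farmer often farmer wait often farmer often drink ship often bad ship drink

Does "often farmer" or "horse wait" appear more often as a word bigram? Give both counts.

"often farmer": 4 occurrences
"horse wait": 1 occurrence

"often farmer" (4 vs 1)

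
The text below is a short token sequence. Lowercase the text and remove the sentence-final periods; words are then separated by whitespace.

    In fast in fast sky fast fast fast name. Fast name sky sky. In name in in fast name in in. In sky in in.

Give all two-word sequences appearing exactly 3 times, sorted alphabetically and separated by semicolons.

fast name; in fast

Bigram counts meeting the condition (exactly 3 times):
  fast name: 3
  in fast: 3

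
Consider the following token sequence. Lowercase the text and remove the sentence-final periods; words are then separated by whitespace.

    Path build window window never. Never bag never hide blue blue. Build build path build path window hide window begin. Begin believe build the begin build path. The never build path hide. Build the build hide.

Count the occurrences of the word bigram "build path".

Scanning the 35 overlapping bigram windows for "build path":
  position 13–14: build path
  position 15–16: build path
  position 26–27: build path
  position 30–31: build path

4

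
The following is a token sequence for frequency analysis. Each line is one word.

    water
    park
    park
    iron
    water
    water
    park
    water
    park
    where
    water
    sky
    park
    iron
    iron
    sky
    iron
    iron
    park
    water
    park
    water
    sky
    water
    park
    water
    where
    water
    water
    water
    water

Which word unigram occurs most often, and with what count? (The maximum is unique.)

"water", 13 times

Unigram frequencies (highest first):
  water: 13
  park: 8
  iron: 5
  sky: 3
  where: 2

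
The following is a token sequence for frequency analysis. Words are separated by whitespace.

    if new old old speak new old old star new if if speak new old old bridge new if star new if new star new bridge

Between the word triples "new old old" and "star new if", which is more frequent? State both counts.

"new old old" (3 vs 2)

"new old old": 3 occurrences
"star new if": 2 occurrences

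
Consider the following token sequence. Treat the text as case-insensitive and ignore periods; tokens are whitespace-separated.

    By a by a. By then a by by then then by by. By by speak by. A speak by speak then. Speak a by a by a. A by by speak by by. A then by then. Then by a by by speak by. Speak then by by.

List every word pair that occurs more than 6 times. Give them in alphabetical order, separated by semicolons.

Bigram counts meeting the condition (more than 6 times):
  a by: 7
  by a: 7
  by by: 8

a by; by a; by by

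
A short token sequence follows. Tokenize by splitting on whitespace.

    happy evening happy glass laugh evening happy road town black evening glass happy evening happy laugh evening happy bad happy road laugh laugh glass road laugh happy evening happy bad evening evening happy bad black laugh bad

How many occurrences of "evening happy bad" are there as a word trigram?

3

Scanning the 35 overlapping trigram windows for "evening happy bad":
  position 17–19: evening happy bad
  position 28–30: evening happy bad
  position 32–34: evening happy bad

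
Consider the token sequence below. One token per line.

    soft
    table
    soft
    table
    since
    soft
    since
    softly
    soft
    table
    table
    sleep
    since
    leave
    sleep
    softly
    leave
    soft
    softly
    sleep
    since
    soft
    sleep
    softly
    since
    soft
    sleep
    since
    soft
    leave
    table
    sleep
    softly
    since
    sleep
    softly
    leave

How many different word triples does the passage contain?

37 tokens → 35 trigram windows in total.
Repeated trigrams (each contributes count−1 duplicates):
  since soft sleep: 2
  sleep since soft: 2
  sleep softly leave: 2
  sleep softly since: 2
4 duplicate windows → 35 − 4 = 31 distinct.

31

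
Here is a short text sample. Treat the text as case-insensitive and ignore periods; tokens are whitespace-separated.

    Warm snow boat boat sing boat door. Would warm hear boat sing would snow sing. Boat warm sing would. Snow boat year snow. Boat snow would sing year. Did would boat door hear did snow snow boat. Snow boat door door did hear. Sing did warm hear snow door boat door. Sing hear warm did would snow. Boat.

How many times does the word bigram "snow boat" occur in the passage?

Scanning the 57 overlapping bigram windows for "snow boat":
  position 2–3: snow boat
  position 20–21: snow boat
  position 23–24: snow boat
  position 36–37: snow boat
  position 38–39: snow boat
  position 57–58: snow boat

6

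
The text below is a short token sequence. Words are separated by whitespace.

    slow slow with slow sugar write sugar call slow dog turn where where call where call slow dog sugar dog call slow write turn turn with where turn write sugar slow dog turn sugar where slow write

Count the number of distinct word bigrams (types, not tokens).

28

37 tokens → 36 bigram windows in total.
Repeated bigrams (each contributes count−1 duplicates):
  call slow: 3
  slow dog: 3
  dog turn: 2
  slow write: 2
  where call: 2
  write sugar: 2
8 duplicate windows → 36 − 8 = 28 distinct.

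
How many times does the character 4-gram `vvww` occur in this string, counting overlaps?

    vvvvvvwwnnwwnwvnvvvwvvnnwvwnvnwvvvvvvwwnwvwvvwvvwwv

Sliding a length-4 window over the 51 characters (48 positions):
  position 5–8: vvww
  position 36–39: vvww
  position 47–50: vvww

3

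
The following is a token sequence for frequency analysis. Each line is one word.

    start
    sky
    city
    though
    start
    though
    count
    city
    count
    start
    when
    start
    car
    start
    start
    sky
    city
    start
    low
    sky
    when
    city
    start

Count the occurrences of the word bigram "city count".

1

Scanning the 22 overlapping bigram windows for "city count":
  position 8–9: city count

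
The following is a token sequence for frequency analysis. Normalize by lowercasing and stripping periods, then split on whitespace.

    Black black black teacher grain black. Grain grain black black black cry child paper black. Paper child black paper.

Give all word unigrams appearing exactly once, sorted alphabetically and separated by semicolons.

cry; teacher

Unigram counts meeting the condition (exactly once):
  cry: 1
  teacher: 1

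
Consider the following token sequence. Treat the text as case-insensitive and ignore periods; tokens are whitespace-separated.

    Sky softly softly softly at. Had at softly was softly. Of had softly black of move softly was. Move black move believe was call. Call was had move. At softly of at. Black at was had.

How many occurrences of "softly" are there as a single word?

Scanning the 36 tokens for "softly":
  position 2: softly
  position 3: softly
  position 4: softly
  position 8: softly
  position 10: softly
  position 13: softly
  position 17: softly
  position 30: softly

8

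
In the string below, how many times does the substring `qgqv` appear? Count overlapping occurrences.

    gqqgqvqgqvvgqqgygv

Sliding a length-4 window over the 18 characters (15 positions):
  position 3–6: qgqv
  position 7–10: qgqv

2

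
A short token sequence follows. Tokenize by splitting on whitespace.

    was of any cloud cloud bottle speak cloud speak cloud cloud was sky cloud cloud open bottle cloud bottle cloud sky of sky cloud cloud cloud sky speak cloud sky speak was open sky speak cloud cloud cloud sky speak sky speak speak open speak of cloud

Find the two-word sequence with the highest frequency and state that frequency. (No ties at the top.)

Bigram frequencies (highest first):
  cloud cloud: 7
  sky speak: 5
  speak cloud: 4
  cloud sky: 4
  cloud bottle: 2
  sky cloud: 2
  … (21 more, each ≤ 2)

"cloud cloud", 7 times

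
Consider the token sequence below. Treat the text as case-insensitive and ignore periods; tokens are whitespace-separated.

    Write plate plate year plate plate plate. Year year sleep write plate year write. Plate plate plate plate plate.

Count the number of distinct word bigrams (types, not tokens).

8

19 tokens → 18 bigram windows in total.
Repeated bigrams (each contributes count−1 duplicates):
  plate plate: 7
  plate year: 3
  write plate: 3
10 duplicate windows → 18 − 10 = 8 distinct.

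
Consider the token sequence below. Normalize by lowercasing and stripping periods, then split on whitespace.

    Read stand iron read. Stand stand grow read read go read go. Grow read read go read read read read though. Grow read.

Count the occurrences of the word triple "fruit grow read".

Scanning the 21 overlapping trigram windows for "fruit grow read":
  (none found)

0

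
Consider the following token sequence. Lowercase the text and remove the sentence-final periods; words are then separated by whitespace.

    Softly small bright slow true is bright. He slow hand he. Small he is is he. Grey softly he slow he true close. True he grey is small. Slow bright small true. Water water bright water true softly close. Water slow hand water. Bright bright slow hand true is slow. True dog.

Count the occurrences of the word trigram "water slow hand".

Scanning the 50 overlapping trigram windows for "water slow hand":
  position 40–42: water slow hand

1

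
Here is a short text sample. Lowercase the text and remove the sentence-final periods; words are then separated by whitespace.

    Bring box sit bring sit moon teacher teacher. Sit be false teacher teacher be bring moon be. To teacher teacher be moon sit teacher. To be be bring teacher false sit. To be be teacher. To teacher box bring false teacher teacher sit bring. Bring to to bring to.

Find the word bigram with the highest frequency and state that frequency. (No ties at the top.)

Bigram frequencies (highest first):
  teacher teacher: 4
  sit bring: 2
  teacher sit: 2
  false teacher: 2
  teacher be: 2
  be bring: 2
  … (29 more, each ≤ 2)

"teacher teacher", 4 times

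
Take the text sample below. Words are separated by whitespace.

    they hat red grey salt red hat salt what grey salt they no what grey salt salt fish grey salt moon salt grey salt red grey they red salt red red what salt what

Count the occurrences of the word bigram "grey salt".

5

Scanning the 33 overlapping bigram windows for "grey salt":
  position 4–5: grey salt
  position 10–11: grey salt
  position 15–16: grey salt
  position 19–20: grey salt
  position 23–24: grey salt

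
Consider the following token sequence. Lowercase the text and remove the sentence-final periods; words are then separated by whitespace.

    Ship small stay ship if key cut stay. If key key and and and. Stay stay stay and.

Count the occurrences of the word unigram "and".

4

Scanning the 18 tokens for "and":
  position 12: and
  position 13: and
  position 14: and
  position 18: and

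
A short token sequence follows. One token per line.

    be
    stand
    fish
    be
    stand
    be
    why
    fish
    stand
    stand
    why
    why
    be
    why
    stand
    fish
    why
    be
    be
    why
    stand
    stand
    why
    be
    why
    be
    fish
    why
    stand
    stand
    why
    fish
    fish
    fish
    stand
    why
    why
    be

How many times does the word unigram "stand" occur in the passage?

10

Scanning the 38 tokens for "stand":
  position 2: stand
  position 5: stand
  position 9: stand
  position 10: stand
  position 15: stand
  position 21: stand
  position 22: stand
  position 29: stand
  position 30: stand
  position 35: stand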